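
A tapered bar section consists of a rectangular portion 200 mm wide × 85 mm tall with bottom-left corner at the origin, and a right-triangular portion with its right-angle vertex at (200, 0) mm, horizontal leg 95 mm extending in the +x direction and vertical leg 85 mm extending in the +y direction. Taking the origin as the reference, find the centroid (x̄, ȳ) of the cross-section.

Part | A | x̄ᵢ | ȳᵢ | A·x̄ᵢ | A·ȳᵢ
rectangular portion | 17000.00 | 100.00 | 42.50 | 1700000.00 | 722500.00
triangular portion | 4037.50 | 231.67 | 28.33 | 935354.17 | 114395.83
Σ | 21037.50 |  |  | 2635354.17 | 836895.83
x̄ = 2635354.17 / 21037.50 = 125.27 mm
ȳ = 836895.83 / 21037.50 = 39.78 mm

x̄ = 125.27 mm, ȳ = 39.78 mm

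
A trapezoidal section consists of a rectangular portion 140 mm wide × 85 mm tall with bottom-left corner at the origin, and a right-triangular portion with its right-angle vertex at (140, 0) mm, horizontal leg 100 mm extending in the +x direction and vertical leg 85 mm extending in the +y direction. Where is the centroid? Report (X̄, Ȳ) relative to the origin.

rectangular portion: A = 140 × 85 = 11900.00, centroid at (70.00, 42.50).
triangular portion: A = ½·100·85 = 4250.00, centroid at (173.33, 28.33).
ΣA = 16150.00 mm²
ΣAX̄ = (11900.00)(70.00) + (4250.00)(173.33) = 1569666.67 mm³
ΣAȲ = (11900.00)(42.50) + (4250.00)(28.33) = 626166.67 mm³
X̄ = 1569666.67 / 16150.00 = 97.19 mm
Ȳ = 626166.67 / 16150.00 = 38.77 mm

X̄ = 97.19 mm, Ȳ = 38.77 mm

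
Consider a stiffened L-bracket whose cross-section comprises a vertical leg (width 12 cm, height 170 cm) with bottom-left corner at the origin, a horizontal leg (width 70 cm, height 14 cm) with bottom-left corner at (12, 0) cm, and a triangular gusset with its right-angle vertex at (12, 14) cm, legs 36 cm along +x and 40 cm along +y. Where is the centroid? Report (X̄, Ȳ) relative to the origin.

vertical leg: A = 12 × 170 = 2040.00, centroid at (6.00, 85.00).
horizontal leg: A = 70 × 14 = 980.00, centroid at (47.00, 7.00).
gusset: A = ½·36·40 = 720.00, centroid at (24.00, 27.33).
ΣA = 3740.00 cm², ΣAX̄ = 75580.00 cm³, ΣAȲ = 199940.00 cm³.
X̄ = 75580.00/3740.00 = 20.21 cm; Ȳ = 199940.00/3740.00 = 53.46 cm.

X̄ = 20.21 cm, Ȳ = 53.46 cm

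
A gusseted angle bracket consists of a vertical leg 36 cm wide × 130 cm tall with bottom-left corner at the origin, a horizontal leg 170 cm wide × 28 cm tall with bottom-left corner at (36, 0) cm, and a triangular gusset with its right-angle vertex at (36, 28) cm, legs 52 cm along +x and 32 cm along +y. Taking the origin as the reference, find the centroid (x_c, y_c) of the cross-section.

vertical leg: A = 36 × 130 = 4680.00, centroid at (18.00, 65.00).
horizontal leg: A = 170 × 28 = 4760.00, centroid at (121.00, 14.00).
gusset: A = ½·52·32 = 832.00, centroid at (53.33, 38.67).
ΣA = 10272.00 cm²
ΣAx_c = (4680.00)(18.00) + (4760.00)(121.00) + (832.00)(53.33) = 704573.33 cm³
ΣAy_c = (4680.00)(65.00) + (4760.00)(14.00) + (832.00)(38.67) = 403010.67 cm³
x_c = 704573.33 / 10272.00 = 68.59 cm
y_c = 403010.67 / 10272.00 = 39.23 cm

x_c = 68.59 cm, y_c = 39.23 cm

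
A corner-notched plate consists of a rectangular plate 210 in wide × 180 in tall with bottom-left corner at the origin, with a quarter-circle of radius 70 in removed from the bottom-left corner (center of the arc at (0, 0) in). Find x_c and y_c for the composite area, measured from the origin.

plate: A = 210 × 180 = 37800.00, centroid at (105.00, 90.00).
removed quarter-circle: A = −¼π·70² = -3848.45, centroid at (29.71, 29.71).
ΣA = 33951.55 in²
ΣAx_c = (37800.00)(105.00) + (-3848.45)(29.71) = 3854666.67 in³
ΣAy_c = (37800.00)(90.00) + (-3848.45)(29.71) = 3287666.67 in³
x_c = 3854666.67 / 33951.55 = 113.53 in
y_c = 3287666.67 / 33951.55 = 96.83 in

x_c = 113.53 in, y_c = 96.83 in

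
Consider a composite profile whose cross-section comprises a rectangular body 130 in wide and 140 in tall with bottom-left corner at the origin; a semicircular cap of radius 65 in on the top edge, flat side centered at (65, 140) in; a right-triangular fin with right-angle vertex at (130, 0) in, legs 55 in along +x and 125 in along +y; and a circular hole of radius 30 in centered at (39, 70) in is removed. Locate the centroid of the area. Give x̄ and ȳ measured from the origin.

x̄ = 79.15 in, ȳ = 91.62 in

rectangular body: A = 130 × 140 = 18200.00, centroid at (65.00, 70.00).
semicircular top: A = ½π·65² = 6636.61, centroid at (65.00, 167.59).
triangular fin: A = ½·55·125 = 3437.50, centroid at (148.33, 41.67).
hole: A = −π·30² = -2827.43, centroid at (39.00, 70.00).
ΣA = 25446.68 in², ΣAx̄ = 2014005.87 in³, ΣAȳ = 2331518.19 in³.
x̄ = 2014005.87/25446.68 = 79.15 in; ȳ = 2331518.19/25446.68 = 91.62 in.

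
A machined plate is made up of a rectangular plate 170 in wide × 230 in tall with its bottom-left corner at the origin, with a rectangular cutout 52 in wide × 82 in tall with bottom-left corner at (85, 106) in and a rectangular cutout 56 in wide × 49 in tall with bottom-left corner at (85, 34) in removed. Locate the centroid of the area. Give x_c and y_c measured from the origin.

plate: A = 170 × 230 = 39100.00, centroid at (85.00, 115.00).
hole 1: A = −(52 × 82) = -4264.00, centroid at (111.00, 147.00).
hole 2: A = −(56 × 49) = -2744.00, centroid at (113.00, 58.50).
ΣA = 32092.00 in²
ΣAx_c = (39100.00)(85.00) + (-4264.00)(111.00) + (-2744.00)(113.00) = 2540124.00 in³
ΣAy_c = (39100.00)(115.00) + (-4264.00)(147.00) + (-2744.00)(58.50) = 3709168.00 in³
x_c = 2540124.00 / 32092.00 = 79.15 in
y_c = 3709168.00 / 32092.00 = 115.58 in

x_c = 79.15 in, y_c = 115.58 in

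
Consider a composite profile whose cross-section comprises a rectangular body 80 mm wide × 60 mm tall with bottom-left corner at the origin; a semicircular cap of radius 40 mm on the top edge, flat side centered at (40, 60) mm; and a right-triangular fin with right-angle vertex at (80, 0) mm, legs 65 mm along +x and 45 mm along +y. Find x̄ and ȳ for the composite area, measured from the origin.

x̄ = 50.28 mm, ȳ = 40.95 mm

Part | A | x̄ᵢ | ȳᵢ | A·x̄ᵢ | A·ȳᵢ
rectangular body | 4800.00 | 40.00 | 30.00 | 192000.00 | 144000.00
semicircular top | 2513.27 | 40.00 | 76.98 | 100530.96 | 193463.11
triangular fin | 1462.50 | 101.67 | 15.00 | 148687.50 | 21937.50
Σ | 8775.77 |  |  | 441218.46 | 359400.61
x̄ = 441218.46 / 8775.77 = 50.28 mm
ȳ = 359400.61 / 8775.77 = 40.95 mm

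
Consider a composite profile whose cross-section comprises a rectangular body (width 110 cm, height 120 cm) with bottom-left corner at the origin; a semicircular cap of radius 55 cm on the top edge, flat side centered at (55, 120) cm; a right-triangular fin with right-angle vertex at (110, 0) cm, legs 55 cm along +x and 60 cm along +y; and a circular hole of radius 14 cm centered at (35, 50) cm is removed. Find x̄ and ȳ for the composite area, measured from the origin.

x̄ = 62.02 cm, ȳ = 77.71 cm

rectangular body: A = 110 × 120 = 13200.00, centroid at (55.00, 60.00).
semicircular top: A = ½π·55² = 4751.66, centroid at (55.00, 143.34).
triangular fin: A = ½·55·60 = 1650.00, centroid at (128.33, 20.00).
hole: A = −π·14² = -615.75, centroid at (35.00, 50.00).
ΣA = 18985.91 cm²
ΣAx̄ = (13200.00)(55.00) + (4751.66)(55.00) + (1650.00)(128.33) + (-615.75)(35.00) = 1177539.91 cm³
ΣAȳ = (13200.00)(60.00) + (4751.66)(143.34) + (1650.00)(20.00) + (-615.75)(50.00) = 1475328.13 cm³
x̄ = 1177539.91 / 18985.91 = 62.02 cm
ȳ = 1475328.13 / 18985.91 = 77.71 cm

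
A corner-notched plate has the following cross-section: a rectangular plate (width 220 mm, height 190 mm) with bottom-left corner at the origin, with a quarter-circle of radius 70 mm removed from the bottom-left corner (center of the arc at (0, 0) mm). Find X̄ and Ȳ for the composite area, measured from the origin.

plate: A = 220 × 190 = 41800.00, centroid at (110.00, 95.00).
removed quarter-circle: A = −¼π·70² = -3848.45, centroid at (29.71, 29.71).
ΣA = 37951.55 mm², ΣAX̄ = 4483666.67 mm³, ΣAȲ = 3856666.67 mm³.
X̄ = 4483666.67/37951.55 = 118.14 mm; Ȳ = 3856666.67/37951.55 = 101.62 mm.

X̄ = 118.14 mm, Ȳ = 101.62 mm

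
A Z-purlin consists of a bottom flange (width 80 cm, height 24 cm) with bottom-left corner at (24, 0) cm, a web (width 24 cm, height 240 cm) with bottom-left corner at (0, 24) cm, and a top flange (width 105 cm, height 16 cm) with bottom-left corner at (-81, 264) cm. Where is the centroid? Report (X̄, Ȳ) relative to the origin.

X̄ = 15.40 cm, Ȳ = 139.90 cm

Part | A | x̄ᵢ | ȳᵢ | A·x̄ᵢ | A·ȳᵢ
bottom flange | 1920.00 | 64.00 | 12.00 | 122880.00 | 23040.00
web | 5760.00 | 12.00 | 144.00 | 69120.00 | 829440.00
top flange | 1680.00 | -28.50 | 272.00 | -47880.00 | 456960.00
Σ | 9360.00 |  |  | 144120.00 | 1309440.00
X̄ = 144120.00 / 9360.00 = 15.40 cm
Ȳ = 1309440.00 / 9360.00 = 139.90 cm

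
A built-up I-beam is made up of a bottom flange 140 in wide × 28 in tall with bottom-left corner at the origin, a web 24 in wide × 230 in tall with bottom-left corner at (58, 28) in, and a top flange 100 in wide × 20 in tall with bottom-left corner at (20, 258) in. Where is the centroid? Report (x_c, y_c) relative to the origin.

x_c = 70.00 in, y_c = 120.65 in

Part | A | x̄ᵢ | ȳᵢ | A·x̄ᵢ | A·ȳᵢ
bottom flange | 3920.00 | 70.00 | 14.00 | 274400.00 | 54880.00
web | 5520.00 | 70.00 | 143.00 | 386400.00 | 789360.00
top flange | 2000.00 | 70.00 | 268.00 | 140000.00 | 536000.00
Σ | 11440.00 |  |  | 800800.00 | 1380240.00
x_c = 800800.00 / 11440.00 = 70.00 in
y_c = 1380240.00 / 11440.00 = 120.65 in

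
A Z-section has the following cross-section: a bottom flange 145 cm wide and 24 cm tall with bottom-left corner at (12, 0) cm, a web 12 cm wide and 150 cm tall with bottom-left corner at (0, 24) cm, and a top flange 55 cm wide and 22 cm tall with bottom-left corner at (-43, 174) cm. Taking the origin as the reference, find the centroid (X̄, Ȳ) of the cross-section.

X̄ = 44.08 cm, Ȳ = 68.38 cm

Part | A | x̄ᵢ | ȳᵢ | A·x̄ᵢ | A·ȳᵢ
bottom flange | 3480.00 | 84.50 | 12.00 | 294060.00 | 41760.00
web | 1800.00 | 6.00 | 99.00 | 10800.00 | 178200.00
top flange | 1210.00 | -15.50 | 185.00 | -18755.00 | 223850.00
Σ | 6490.00 |  |  | 286105.00 | 443810.00
X̄ = 286105.00 / 6490.00 = 44.08 cm
Ȳ = 443810.00 / 6490.00 = 68.38 cm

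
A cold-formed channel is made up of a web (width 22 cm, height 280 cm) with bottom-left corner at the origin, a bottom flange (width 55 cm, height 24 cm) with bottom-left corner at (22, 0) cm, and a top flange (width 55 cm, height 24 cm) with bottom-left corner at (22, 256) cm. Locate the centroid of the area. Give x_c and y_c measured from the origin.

web: A = 22 × 280 = 6160.00, centroid at (11.00, 140.00).
bottom flange: A = 55 × 24 = 1320.00, centroid at (49.50, 12.00).
top flange: A = 55 × 24 = 1320.00, centroid at (49.50, 268.00).
ΣA = 8800.00 cm²
ΣAx_c = (6160.00)(11.00) + (1320.00)(49.50) + (1320.00)(49.50) = 198440.00 cm³
ΣAy_c = (6160.00)(140.00) + (1320.00)(12.00) + (1320.00)(268.00) = 1232000.00 cm³
x_c = 198440.00 / 8800.00 = 22.55 cm
y_c = 1232000.00 / 8800.00 = 140.00 cm

x_c = 22.55 cm, y_c = 140.00 cm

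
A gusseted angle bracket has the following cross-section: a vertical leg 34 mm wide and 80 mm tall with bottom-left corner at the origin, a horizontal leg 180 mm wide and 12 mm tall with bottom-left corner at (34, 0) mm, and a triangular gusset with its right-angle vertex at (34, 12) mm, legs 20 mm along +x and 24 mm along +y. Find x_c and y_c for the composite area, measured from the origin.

vertical leg: A = 34 × 80 = 2720.00, centroid at (17.00, 40.00).
horizontal leg: A = 180 × 12 = 2160.00, centroid at (124.00, 6.00).
gusset: A = ½·20·24 = 240.00, centroid at (40.67, 20.00).
ΣA = 5120.00 mm², ΣAx_c = 323840.00 mm³, ΣAy_c = 126560.00 mm³.
x_c = 323840.00/5120.00 = 63.25 mm; y_c = 126560.00/5120.00 = 24.72 mm.

x_c = 63.25 mm, y_c = 24.72 mm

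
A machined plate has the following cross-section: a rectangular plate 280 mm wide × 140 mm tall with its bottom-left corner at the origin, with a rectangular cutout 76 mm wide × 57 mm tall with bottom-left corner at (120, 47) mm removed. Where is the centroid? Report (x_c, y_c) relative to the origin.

x_c = 137.76 mm, y_c = 69.32 mm

Part | A | x̄ᵢ | ȳᵢ | A·x̄ᵢ | A·ȳᵢ
plate | 39200.00 | 140.00 | 70.00 | 5488000.00 | 2744000.00
hole | -4332.00 | 158.00 | 75.50 | -684456.00 | -327066.00
Σ | 34868.00 |  |  | 4803544.00 | 2416934.00
x_c = 4803544.00 / 34868.00 = 137.76 mm
y_c = 2416934.00 / 34868.00 = 69.32 mm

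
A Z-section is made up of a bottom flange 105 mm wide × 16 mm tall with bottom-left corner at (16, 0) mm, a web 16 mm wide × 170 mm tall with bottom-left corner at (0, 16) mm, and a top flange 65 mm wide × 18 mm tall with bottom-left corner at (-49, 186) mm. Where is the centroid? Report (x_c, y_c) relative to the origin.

x_c = 21.10 mm, y_c = 92.69 mm

Part | A | x̄ᵢ | ȳᵢ | A·x̄ᵢ | A·ȳᵢ
bottom flange | 1680.00 | 68.50 | 8.00 | 115080.00 | 13440.00
web | 2720.00 | 8.00 | 101.00 | 21760.00 | 274720.00
top flange | 1170.00 | -16.50 | 195.00 | -19305.00 | 228150.00
Σ | 5570.00 |  |  | 117535.00 | 516310.00
x_c = 117535.00 / 5570.00 = 21.10 mm
y_c = 516310.00 / 5570.00 = 92.69 mm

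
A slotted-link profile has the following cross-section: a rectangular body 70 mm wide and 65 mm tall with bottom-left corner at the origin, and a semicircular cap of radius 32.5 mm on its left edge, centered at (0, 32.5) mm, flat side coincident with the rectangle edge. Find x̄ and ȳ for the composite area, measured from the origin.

x̄ = 21.96 mm, ȳ = 32.50 mm

rectangular body: A = 70 × 65 = 4550.00, centroid at (35.00, 32.50).
semicircular end: A = ½π·32.5² = 1659.15, centroid at (-13.79, 32.50).
ΣA = 6209.15 mm², ΣAx̄ = 136364.58 mm³, ΣAȳ = 201797.49 mm³.
x̄ = 136364.58/6209.15 = 21.96 mm; ȳ = 201797.49/6209.15 = 32.50 mm.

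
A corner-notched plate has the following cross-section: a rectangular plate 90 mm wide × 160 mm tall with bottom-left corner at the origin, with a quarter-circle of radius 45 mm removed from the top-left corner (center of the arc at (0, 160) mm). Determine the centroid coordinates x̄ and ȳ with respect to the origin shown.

Part | A | x̄ᵢ | ȳᵢ | A·x̄ᵢ | A·ȳᵢ
plate | 14400.00 | 45.00 | 80.00 | 648000.00 | 1152000.00
removed quarter-circle | -1590.43 | 19.10 | 140.90 | -30375.00 | -224094.00
Σ | 12809.57 |  |  | 617625.00 | 927906.00
x̄ = 617625.00 / 12809.57 = 48.22 mm
ȳ = 927906.00 / 12809.57 = 72.44 mm

x̄ = 48.22 mm, ȳ = 72.44 mm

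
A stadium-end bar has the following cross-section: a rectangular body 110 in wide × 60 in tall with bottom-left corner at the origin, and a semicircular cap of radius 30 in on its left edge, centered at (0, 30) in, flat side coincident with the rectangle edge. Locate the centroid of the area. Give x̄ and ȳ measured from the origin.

x̄ = 43.05 in, ȳ = 30.00 in

rectangular body: A = 110 × 60 = 6600.00, centroid at (55.00, 30.00).
semicircular end: A = ½π·30² = 1413.72, centroid at (-12.73, 30.00).
ΣA = 8013.72 in², ΣAx̄ = 345000.00 in³, ΣAȳ = 240411.50 in³.
x̄ = 345000.00/8013.72 = 43.05 in; ȳ = 240411.50/8013.72 = 30.00 in.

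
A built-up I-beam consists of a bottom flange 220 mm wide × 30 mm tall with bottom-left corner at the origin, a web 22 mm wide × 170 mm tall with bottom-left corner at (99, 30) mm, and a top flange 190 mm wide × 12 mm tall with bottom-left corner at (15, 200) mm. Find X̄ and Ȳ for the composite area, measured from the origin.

X̄ = 110.00 mm, Ȳ = 79.14 mm

Part | A | x̄ᵢ | ȳᵢ | A·x̄ᵢ | A·ȳᵢ
bottom flange | 6600.00 | 110.00 | 15.00 | 726000.00 | 99000.00
web | 3740.00 | 110.00 | 115.00 | 411400.00 | 430100.00
top flange | 2280.00 | 110.00 | 206.00 | 250800.00 | 469680.00
Σ | 12620.00 |  |  | 1388200.00 | 998780.00
X̄ = 1388200.00 / 12620.00 = 110.00 mm
Ȳ = 998780.00 / 12620.00 = 79.14 mm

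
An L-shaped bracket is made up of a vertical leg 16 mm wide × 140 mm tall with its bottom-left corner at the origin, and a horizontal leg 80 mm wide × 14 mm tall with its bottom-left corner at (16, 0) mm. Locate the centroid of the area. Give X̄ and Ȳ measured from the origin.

vertical leg: A = 16 × 140 = 2240.00, centroid at (8.00, 70.00).
horizontal leg: A = 80 × 14 = 1120.00, centroid at (56.00, 7.00).
ΣA = 3360.00 mm², ΣAX̄ = 80640.00 mm³, ΣAȲ = 164640.00 mm³.
X̄ = 80640.00/3360.00 = 24.00 mm; Ȳ = 164640.00/3360.00 = 49.00 mm.

X̄ = 24.00 mm, Ȳ = 49.00 mm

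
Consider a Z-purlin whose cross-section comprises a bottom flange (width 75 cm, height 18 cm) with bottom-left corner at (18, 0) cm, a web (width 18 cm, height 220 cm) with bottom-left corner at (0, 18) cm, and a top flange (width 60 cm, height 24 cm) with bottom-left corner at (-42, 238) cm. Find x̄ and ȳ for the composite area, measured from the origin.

bottom flange: A = 75 × 18 = 1350.00, centroid at (55.50, 9.00).
web: A = 18 × 220 = 3960.00, centroid at (9.00, 128.00).
top flange: A = 60 × 24 = 1440.00, centroid at (-12.00, 250.00).
ΣA = 6750.00 cm²
ΣAx̄ = (1350.00)(55.50) + (3960.00)(9.00) + (1440.00)(-12.00) = 93285.00 cm³
ΣAȳ = (1350.00)(9.00) + (3960.00)(128.00) + (1440.00)(250.00) = 879030.00 cm³
x̄ = 93285.00 / 6750.00 = 13.82 cm
ȳ = 879030.00 / 6750.00 = 130.23 cm

x̄ = 13.82 cm, ȳ = 130.23 cm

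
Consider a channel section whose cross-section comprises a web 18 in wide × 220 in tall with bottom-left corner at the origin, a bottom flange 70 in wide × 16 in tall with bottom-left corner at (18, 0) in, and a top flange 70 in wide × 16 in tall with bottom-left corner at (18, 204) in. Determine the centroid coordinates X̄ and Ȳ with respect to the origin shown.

web: A = 18 × 220 = 3960.00, centroid at (9.00, 110.00).
bottom flange: A = 70 × 16 = 1120.00, centroid at (53.00, 8.00).
top flange: A = 70 × 16 = 1120.00, centroid at (53.00, 212.00).
ΣA = 6200.00 in²
ΣAX̄ = (3960.00)(9.00) + (1120.00)(53.00) + (1120.00)(53.00) = 154360.00 in³
ΣAȲ = (3960.00)(110.00) + (1120.00)(8.00) + (1120.00)(212.00) = 682000.00 in³
X̄ = 154360.00 / 6200.00 = 24.90 in
Ȳ = 682000.00 / 6200.00 = 110.00 in

X̄ = 24.90 in, Ȳ = 110.00 in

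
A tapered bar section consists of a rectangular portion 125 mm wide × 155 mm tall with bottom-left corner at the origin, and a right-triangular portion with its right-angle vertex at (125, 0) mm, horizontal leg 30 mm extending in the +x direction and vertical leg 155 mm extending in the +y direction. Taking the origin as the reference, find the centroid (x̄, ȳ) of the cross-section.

x̄ = 70.27 mm, ȳ = 74.73 mm

rectangular portion: A = 125 × 155 = 19375.00, centroid at (62.50, 77.50).
triangular portion: A = ½·30·155 = 2325.00, centroid at (135.00, 51.67).
ΣA = 21700.00 mm², ΣAx̄ = 1524812.50 mm³, ΣAȳ = 1621687.50 mm³.
x̄ = 1524812.50/21700.00 = 70.27 mm; ȳ = 1621687.50/21700.00 = 74.73 mm.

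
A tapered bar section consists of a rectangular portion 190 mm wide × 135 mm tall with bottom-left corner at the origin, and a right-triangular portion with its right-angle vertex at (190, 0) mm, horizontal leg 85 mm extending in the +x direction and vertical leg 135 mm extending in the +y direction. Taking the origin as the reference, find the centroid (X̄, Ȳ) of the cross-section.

X̄ = 117.54 mm, Ȳ = 63.39 mm

rectangular portion: A = 190 × 135 = 25650.00, centroid at (95.00, 67.50).
triangular portion: A = ½·85·135 = 5737.50, centroid at (218.33, 45.00).
ΣA = 31387.50 mm², ΣAX̄ = 3689437.50 mm³, ΣAȲ = 1989562.50 mm³.
X̄ = 3689437.50/31387.50 = 117.54 mm; Ȳ = 1989562.50/31387.50 = 63.39 mm.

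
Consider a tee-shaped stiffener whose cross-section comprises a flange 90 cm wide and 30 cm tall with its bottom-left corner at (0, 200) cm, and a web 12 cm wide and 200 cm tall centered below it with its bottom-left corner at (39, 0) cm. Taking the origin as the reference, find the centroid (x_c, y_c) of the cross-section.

Part | A | x̄ᵢ | ȳᵢ | A·x̄ᵢ | A·ȳᵢ
web | 2400.00 | 45.00 | 100.00 | 108000.00 | 240000.00
flange | 2700.00 | 45.00 | 215.00 | 121500.00 | 580500.00
Σ | 5100.00 |  |  | 229500.00 | 820500.00
x_c = 229500.00 / 5100.00 = 45.00 cm
y_c = 820500.00 / 5100.00 = 160.88 cm

x_c = 45.00 cm, y_c = 160.88 cm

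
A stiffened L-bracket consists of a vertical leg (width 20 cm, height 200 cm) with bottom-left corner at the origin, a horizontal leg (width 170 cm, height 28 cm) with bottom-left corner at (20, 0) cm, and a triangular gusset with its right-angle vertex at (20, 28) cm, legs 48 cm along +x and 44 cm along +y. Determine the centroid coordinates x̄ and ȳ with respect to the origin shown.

x̄ = 58.86 cm, ȳ = 52.13 cm

vertical leg: A = 20 × 200 = 4000.00, centroid at (10.00, 100.00).
horizontal leg: A = 170 × 28 = 4760.00, centroid at (105.00, 14.00).
gusset: A = ½·48·44 = 1056.00, centroid at (36.00, 42.67).
ΣA = 9816.00 cm²
ΣAx̄ = (4000.00)(10.00) + (4760.00)(105.00) + (1056.00)(36.00) = 577816.00 cm³
ΣAȳ = (4000.00)(100.00) + (4760.00)(14.00) + (1056.00)(42.67) = 511696.00 cm³
x̄ = 577816.00 / 9816.00 = 58.86 cm
ȳ = 511696.00 / 9816.00 = 52.13 cm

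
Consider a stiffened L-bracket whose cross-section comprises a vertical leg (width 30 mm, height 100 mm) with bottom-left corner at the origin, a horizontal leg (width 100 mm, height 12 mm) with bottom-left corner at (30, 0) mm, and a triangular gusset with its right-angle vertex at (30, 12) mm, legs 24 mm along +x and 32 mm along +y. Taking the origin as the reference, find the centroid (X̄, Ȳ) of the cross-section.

Part | A | x̄ᵢ | ȳᵢ | A·x̄ᵢ | A·ȳᵢ
vertical leg | 3000.00 | 15.00 | 50.00 | 45000.00 | 150000.00
horizontal leg | 1200.00 | 80.00 | 6.00 | 96000.00 | 7200.00
gusset | 384.00 | 38.00 | 22.67 | 14592.00 | 8704.00
Σ | 4584.00 |  |  | 155592.00 | 165904.00
X̄ = 155592.00 / 4584.00 = 33.94 mm
Ȳ = 165904.00 / 4584.00 = 36.19 mm

X̄ = 33.94 mm, Ȳ = 36.19 mm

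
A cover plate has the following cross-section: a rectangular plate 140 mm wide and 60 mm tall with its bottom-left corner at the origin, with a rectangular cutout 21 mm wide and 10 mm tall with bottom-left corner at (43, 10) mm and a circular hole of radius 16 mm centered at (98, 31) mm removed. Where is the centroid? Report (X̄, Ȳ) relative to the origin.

plate: A = 140 × 60 = 8400.00, centroid at (70.00, 30.00).
hole 1: A = −(21 × 10) = -210.00, centroid at (53.50, 15.00).
hole 2: A = −π·16² = -804.25, centroid at (98.00, 31.00).
ΣA = 7385.75 mm², ΣAX̄ = 497948.72 mm³, ΣAȲ = 223918.32 mm³.
X̄ = 497948.72/7385.75 = 67.42 mm; Ȳ = 223918.32/7385.75 = 30.32 mm.

X̄ = 67.42 mm, Ȳ = 30.32 mm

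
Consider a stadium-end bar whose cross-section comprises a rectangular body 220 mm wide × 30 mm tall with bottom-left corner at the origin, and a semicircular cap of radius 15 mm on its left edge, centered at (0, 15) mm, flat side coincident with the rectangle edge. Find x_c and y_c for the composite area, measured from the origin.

x_c = 104.09 mm, y_c = 15.00 mm

Part | A | x̄ᵢ | ȳᵢ | A·x̄ᵢ | A·ȳᵢ
rectangular body | 6600.00 | 110.00 | 15.00 | 726000.00 | 99000.00
semicircular end | 353.43 | -6.37 | 15.00 | -2250.00 | 5301.44
Σ | 6953.43 |  |  | 723750.00 | 104301.44
x_c = 723750.00 / 6953.43 = 104.09 mm
y_c = 104301.44 / 6953.43 = 15.00 mm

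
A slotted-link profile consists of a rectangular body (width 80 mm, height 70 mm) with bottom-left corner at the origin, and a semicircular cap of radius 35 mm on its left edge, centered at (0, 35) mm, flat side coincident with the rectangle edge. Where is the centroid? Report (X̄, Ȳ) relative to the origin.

X̄ = 25.97 mm, Ȳ = 35.00 mm

rectangular body: A = 80 × 70 = 5600.00, centroid at (40.00, 35.00).
semicircular end: A = ½π·35² = 1924.23, centroid at (-14.85, 35.00).
ΣA = 7524.23 mm², ΣAX̄ = 195416.67 mm³, ΣAȲ = 263347.89 mm³.
X̄ = 195416.67/7524.23 = 25.97 mm; Ȳ = 263347.89/7524.23 = 35.00 mm.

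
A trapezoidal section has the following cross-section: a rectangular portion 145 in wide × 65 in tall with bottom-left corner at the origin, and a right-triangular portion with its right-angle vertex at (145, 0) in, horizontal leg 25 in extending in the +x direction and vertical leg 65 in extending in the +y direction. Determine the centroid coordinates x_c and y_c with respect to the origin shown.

Part | A | x̄ᵢ | ȳᵢ | A·x̄ᵢ | A·ȳᵢ
rectangular portion | 9425.00 | 72.50 | 32.50 | 683312.50 | 306312.50
triangular portion | 812.50 | 153.33 | 21.67 | 124583.33 | 17604.17
Σ | 10237.50 |  |  | 807895.83 | 323916.67
x_c = 807895.83 / 10237.50 = 78.92 in
y_c = 323916.67 / 10237.50 = 31.64 in

x_c = 78.92 in, y_c = 31.64 in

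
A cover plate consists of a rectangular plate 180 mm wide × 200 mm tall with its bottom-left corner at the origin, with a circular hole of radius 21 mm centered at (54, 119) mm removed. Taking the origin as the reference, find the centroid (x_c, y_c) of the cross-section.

x_c = 91.44 mm, y_c = 99.24 mm

plate: A = 180 × 200 = 36000.00, centroid at (90.00, 100.00).
hole: A = −π·21² = -1385.44, centroid at (54.00, 119.00).
ΣA = 34614.56 mm², ΣAx_c = 3165186.11 mm³, ΣAy_c = 3435132.36 mm³.
x_c = 3165186.11/34614.56 = 91.44 mm; y_c = 3435132.36/34614.56 = 99.24 mm.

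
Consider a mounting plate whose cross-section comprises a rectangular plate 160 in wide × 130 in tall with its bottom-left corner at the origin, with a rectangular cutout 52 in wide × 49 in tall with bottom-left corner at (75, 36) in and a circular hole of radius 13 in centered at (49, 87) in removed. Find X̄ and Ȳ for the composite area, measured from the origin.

plate: A = 160 × 130 = 20800.00, centroid at (80.00, 65.00).
hole 1: A = −(52 × 49) = -2548.00, centroid at (101.00, 60.50).
hole 2: A = −π·13² = -530.93, centroid at (49.00, 87.00).
ΣA = 17721.07 in²
ΣAX̄ = (20800.00)(80.00) + (-2548.00)(101.00) + (-530.93)(49.00) = 1380636.47 in³
ΣAȲ = (20800.00)(65.00) + (-2548.00)(60.50) + (-530.93)(87.00) = 1151655.16 in³
X̄ = 1380636.47 / 17721.07 = 77.91 in
Ȳ = 1151655.16 / 17721.07 = 64.99 in

X̄ = 77.91 in, Ȳ = 64.99 in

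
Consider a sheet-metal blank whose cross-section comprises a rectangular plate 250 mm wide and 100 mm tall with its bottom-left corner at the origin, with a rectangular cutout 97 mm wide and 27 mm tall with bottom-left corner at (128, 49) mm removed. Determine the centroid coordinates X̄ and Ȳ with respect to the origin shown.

X̄ = 118.97 mm, Ȳ = 48.54 mm

plate: A = 250 × 100 = 25000.00, centroid at (125.00, 50.00).
hole: A = −(97 × 27) = -2619.00, centroid at (176.50, 62.50).
ΣA = 22381.00 mm²
ΣAX̄ = (25000.00)(125.00) + (-2619.00)(176.50) = 2662746.50 mm³
ΣAȲ = (25000.00)(50.00) + (-2619.00)(62.50) = 1086312.50 mm³
X̄ = 2662746.50 / 22381.00 = 118.97 mm
Ȳ = 1086312.50 / 22381.00 = 48.54 mm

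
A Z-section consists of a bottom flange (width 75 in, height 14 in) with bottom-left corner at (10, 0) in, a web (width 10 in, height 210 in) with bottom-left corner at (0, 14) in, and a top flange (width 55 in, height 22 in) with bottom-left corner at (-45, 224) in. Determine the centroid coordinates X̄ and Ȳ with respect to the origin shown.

X̄ = 8.99 in, Ȳ = 124.22 in

bottom flange: A = 75 × 14 = 1050.00, centroid at (47.50, 7.00).
web: A = 10 × 210 = 2100.00, centroid at (5.00, 119.00).
top flange: A = 55 × 22 = 1210.00, centroid at (-17.50, 235.00).
ΣA = 4360.00 in²
ΣAX̄ = (1050.00)(47.50) + (2100.00)(5.00) + (1210.00)(-17.50) = 39200.00 in³
ΣAȲ = (1050.00)(7.00) + (2100.00)(119.00) + (1210.00)(235.00) = 541600.00 in³
X̄ = 39200.00 / 4360.00 = 8.99 in
Ȳ = 541600.00 / 4360.00 = 124.22 in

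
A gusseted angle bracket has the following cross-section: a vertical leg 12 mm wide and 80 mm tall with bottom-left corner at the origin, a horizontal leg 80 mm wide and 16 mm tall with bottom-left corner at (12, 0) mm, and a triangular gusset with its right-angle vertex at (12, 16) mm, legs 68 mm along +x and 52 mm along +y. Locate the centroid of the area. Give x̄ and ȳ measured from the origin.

x̄ = 33.34 mm, ȳ = 26.84 mm

vertical leg: A = 12 × 80 = 960.00, centroid at (6.00, 40.00).
horizontal leg: A = 80 × 16 = 1280.00, centroid at (52.00, 8.00).
gusset: A = ½·68·52 = 1768.00, centroid at (34.67, 33.33).
ΣA = 4008.00 mm², ΣAx̄ = 133610.67 mm³, ΣAȳ = 107573.33 mm³.
x̄ = 133610.67/4008.00 = 33.34 mm; ȳ = 107573.33/4008.00 = 26.84 mm.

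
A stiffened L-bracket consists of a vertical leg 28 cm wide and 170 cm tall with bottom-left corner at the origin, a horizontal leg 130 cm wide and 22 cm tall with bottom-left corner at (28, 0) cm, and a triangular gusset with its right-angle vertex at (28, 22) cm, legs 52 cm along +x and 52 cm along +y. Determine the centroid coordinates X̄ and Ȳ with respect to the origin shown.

X̄ = 43.90 cm, Ȳ = 54.53 cm

vertical leg: A = 28 × 170 = 4760.00, centroid at (14.00, 85.00).
horizontal leg: A = 130 × 22 = 2860.00, centroid at (93.00, 11.00).
gusset: A = ½·52·52 = 1352.00, centroid at (45.33, 39.33).
ΣA = 8972.00 cm², ΣAX̄ = 393910.67 cm³, ΣAȲ = 489238.67 cm³.
X̄ = 393910.67/8972.00 = 43.90 cm; Ȳ = 489238.67/8972.00 = 54.53 cm.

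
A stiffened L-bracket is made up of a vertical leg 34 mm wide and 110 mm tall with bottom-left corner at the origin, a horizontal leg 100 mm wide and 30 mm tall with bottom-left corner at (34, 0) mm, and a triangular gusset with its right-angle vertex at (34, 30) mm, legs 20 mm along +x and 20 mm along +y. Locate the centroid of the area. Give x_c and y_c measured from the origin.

x_c = 46.64 mm, y_c = 37.18 mm

vertical leg: A = 34 × 110 = 3740.00, centroid at (17.00, 55.00).
horizontal leg: A = 100 × 30 = 3000.00, centroid at (84.00, 15.00).
gusset: A = ½·20·20 = 200.00, centroid at (40.67, 36.67).
ΣA = 6940.00 mm²
ΣAx_c = (3740.00)(17.00) + (3000.00)(84.00) + (200.00)(40.67) = 323713.33 mm³
ΣAy_c = (3740.00)(55.00) + (3000.00)(15.00) + (200.00)(36.67) = 258033.33 mm³
x_c = 323713.33 / 6940.00 = 46.64 mm
y_c = 258033.33 / 6940.00 = 37.18 mm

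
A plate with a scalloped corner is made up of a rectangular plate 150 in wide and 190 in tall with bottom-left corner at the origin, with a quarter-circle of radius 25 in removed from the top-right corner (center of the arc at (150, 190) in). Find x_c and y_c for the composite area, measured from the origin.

x_c = 73.87 in, y_c = 93.52 in

Part | A | x̄ᵢ | ȳᵢ | A·x̄ᵢ | A·ȳᵢ
plate | 28500.00 | 75.00 | 95.00 | 2137500.00 | 2707500.00
removed quarter-circle | -490.87 | 139.39 | 179.39 | -68422.74 | -88057.70
Σ | 28009.13 |  |  | 2069077.26 | 2619442.30
x_c = 2069077.26 / 28009.13 = 73.87 in
y_c = 2619442.30 / 28009.13 = 93.52 in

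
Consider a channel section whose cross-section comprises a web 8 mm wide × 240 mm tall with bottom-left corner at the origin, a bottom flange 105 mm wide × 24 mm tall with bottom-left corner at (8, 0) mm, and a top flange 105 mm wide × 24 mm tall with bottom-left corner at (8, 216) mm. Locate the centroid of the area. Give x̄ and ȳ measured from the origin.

x̄ = 44.91 mm, ȳ = 120.00 mm

web: A = 8 × 240 = 1920.00, centroid at (4.00, 120.00).
bottom flange: A = 105 × 24 = 2520.00, centroid at (60.50, 12.00).
top flange: A = 105 × 24 = 2520.00, centroid at (60.50, 228.00).
ΣA = 6960.00 mm²
ΣAx̄ = (1920.00)(4.00) + (2520.00)(60.50) + (2520.00)(60.50) = 312600.00 mm³
ΣAȳ = (1920.00)(120.00) + (2520.00)(12.00) + (2520.00)(228.00) = 835200.00 mm³
x̄ = 312600.00 / 6960.00 = 44.91 mm
ȳ = 835200.00 / 6960.00 = 120.00 mm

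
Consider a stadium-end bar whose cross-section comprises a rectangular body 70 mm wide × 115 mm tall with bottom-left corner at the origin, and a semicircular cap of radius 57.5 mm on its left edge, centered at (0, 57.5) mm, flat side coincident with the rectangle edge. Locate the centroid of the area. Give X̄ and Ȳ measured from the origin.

X̄ = 11.70 mm, Ȳ = 57.50 mm

rectangular body: A = 70 × 115 = 8050.00, centroid at (35.00, 57.50).
semicircular end: A = ½π·57.5² = 5193.45, centroid at (-24.40, 57.50).
ΣA = 13243.45 mm², ΣAX̄ = 155010.42 mm³, ΣAȲ = 761498.11 mm³.
X̄ = 155010.42/13243.45 = 11.70 mm; Ȳ = 761498.11/13243.45 = 57.50 mm.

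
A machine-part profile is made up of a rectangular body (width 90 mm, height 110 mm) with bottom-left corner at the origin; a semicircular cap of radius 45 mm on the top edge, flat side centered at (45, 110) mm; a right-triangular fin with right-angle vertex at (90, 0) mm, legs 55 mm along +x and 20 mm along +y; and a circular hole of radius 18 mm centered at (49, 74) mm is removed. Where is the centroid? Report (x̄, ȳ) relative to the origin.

x̄ = 47.44 mm, ȳ = 70.05 mm

Part | A | x̄ᵢ | ȳᵢ | A·x̄ᵢ | A·ȳᵢ
rectangular body | 9900.00 | 45.00 | 55.00 | 445500.00 | 544500.00
semicircular top | 3180.86 | 45.00 | 129.10 | 143138.82 | 410644.88
triangular fin | 550.00 | 108.33 | 6.67 | 59583.33 | 3666.67
hole | -1017.88 | 49.00 | 74.00 | -49875.92 | -75322.83
Σ | 12612.99 |  |  | 598346.22 | 883488.72
x̄ = 598346.22 / 12612.99 = 47.44 mm
ȳ = 883488.72 / 12612.99 = 70.05 mm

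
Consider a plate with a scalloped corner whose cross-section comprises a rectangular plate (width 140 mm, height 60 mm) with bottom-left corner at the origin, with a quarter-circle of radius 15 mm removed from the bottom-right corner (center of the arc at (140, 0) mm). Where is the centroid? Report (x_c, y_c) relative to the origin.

x_c = 68.63 mm, y_c = 30.51 mm

plate: A = 140 × 60 = 8400.00, centroid at (70.00, 30.00).
removed quarter-circle: A = −¼π·15² = -176.71, centroid at (133.63, 6.37).
ΣA = 8223.29 mm², ΣAx_c = 564384.96 mm³, ΣAy_c = 250875.00 mm³.
x_c = 564384.96/8223.29 = 68.63 mm; y_c = 250875.00/8223.29 = 30.51 mm.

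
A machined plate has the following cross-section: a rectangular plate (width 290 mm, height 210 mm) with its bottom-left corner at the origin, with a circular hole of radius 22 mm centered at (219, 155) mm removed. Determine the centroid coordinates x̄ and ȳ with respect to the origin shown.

x̄ = 143.11 mm, ȳ = 103.72 mm

plate: A = 290 × 210 = 60900.00, centroid at (145.00, 105.00).
hole: A = −π·22² = -1520.53, centroid at (219.00, 155.00).
ΣA = 59379.47 mm²
ΣAx̄ = (60900.00)(145.00) + (-1520.53)(219.00) = 8497503.75 mm³
ΣAȳ = (60900.00)(105.00) + (-1520.53)(155.00) = 6158817.72 mm³
x̄ = 8497503.75 / 59379.47 = 143.11 mm
ȳ = 6158817.72 / 59379.47 = 103.72 mm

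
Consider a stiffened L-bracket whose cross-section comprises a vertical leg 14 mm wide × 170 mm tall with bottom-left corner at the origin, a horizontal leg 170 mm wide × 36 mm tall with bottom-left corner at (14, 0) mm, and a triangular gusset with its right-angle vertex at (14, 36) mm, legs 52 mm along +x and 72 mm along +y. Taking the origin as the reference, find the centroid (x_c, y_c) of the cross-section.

x_c = 65.68 mm, y_c = 40.95 mm

Part | A | x̄ᵢ | ȳᵢ | A·x̄ᵢ | A·ȳᵢ
vertical leg | 2380.00 | 7.00 | 85.00 | 16660.00 | 202300.00
horizontal leg | 6120.00 | 99.00 | 18.00 | 605880.00 | 110160.00
gusset | 1872.00 | 31.33 | 60.00 | 58656.00 | 112320.00
Σ | 10372.00 |  |  | 681196.00 | 424780.00
x_c = 681196.00 / 10372.00 = 65.68 mm
y_c = 424780.00 / 10372.00 = 40.95 mm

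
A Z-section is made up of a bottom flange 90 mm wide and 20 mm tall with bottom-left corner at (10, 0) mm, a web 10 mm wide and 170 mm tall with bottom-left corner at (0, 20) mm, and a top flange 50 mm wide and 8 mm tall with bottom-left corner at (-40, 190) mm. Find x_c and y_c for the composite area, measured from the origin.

bottom flange: A = 90 × 20 = 1800.00, centroid at (55.00, 10.00).
web: A = 10 × 170 = 1700.00, centroid at (5.00, 105.00).
top flange: A = 50 × 8 = 400.00, centroid at (-15.00, 194.00).
ΣA = 3900.00 mm², ΣAx_c = 101500.00 mm³, ΣAy_c = 274100.00 mm³.
x_c = 101500.00/3900.00 = 26.03 mm; y_c = 274100.00/3900.00 = 70.28 mm.

x_c = 26.03 mm, y_c = 70.28 mm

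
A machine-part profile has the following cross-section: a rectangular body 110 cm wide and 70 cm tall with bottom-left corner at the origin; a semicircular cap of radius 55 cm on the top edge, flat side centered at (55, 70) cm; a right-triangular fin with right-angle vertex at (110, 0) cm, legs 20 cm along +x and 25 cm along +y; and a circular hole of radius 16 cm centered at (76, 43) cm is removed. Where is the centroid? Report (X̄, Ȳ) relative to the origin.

Part | A | x̄ᵢ | ȳᵢ | A·x̄ᵢ | A·ȳᵢ
rectangular body | 7700.00 | 55.00 | 35.00 | 423500.00 | 269500.00
semicircular top | 4751.66 | 55.00 | 93.34 | 261341.24 | 443532.79
triangular fin | 250.00 | 116.67 | 8.33 | 29166.67 | 2083.33
hole | -804.25 | 76.00 | 43.00 | -61122.83 | -34582.65
Σ | 11897.41 |  |  | 652885.08 | 680533.47
X̄ = 652885.08 / 11897.41 = 54.88 cm
Ȳ = 680533.47 / 11897.41 = 57.20 cm

X̄ = 54.88 cm, Ȳ = 57.20 cm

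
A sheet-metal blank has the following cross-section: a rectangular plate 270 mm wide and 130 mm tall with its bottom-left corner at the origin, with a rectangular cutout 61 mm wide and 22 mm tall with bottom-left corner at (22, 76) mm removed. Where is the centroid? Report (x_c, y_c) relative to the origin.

Part | A | x̄ᵢ | ȳᵢ | A·x̄ᵢ | A·ȳᵢ
plate | 35100.00 | 135.00 | 65.00 | 4738500.00 | 2281500.00
hole | -1342.00 | 52.50 | 87.00 | -70455.00 | -116754.00
Σ | 33758.00 |  |  | 4668045.00 | 2164746.00
x_c = 4668045.00 / 33758.00 = 138.28 mm
y_c = 2164746.00 / 33758.00 = 64.13 mm

x_c = 138.28 mm, y_c = 64.13 mm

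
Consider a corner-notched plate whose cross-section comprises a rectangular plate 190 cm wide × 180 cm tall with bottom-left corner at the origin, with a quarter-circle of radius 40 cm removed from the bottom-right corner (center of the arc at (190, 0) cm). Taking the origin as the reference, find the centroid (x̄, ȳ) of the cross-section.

plate: A = 190 × 180 = 34200.00, centroid at (95.00, 90.00).
removed quarter-circle: A = −¼π·40² = -1256.64, centroid at (173.02, 16.98).
ΣA = 32943.36 cm²
ΣAx̄ = (34200.00)(95.00) + (-1256.64)(173.02) = 3031572.29 cm³
ΣAȳ = (34200.00)(90.00) + (-1256.64)(16.98) = 3056666.67 cm³
x̄ = 3031572.29 / 32943.36 = 92.02 cm
ȳ = 3056666.67 / 32943.36 = 92.79 cm

x̄ = 92.02 cm, ȳ = 92.79 cm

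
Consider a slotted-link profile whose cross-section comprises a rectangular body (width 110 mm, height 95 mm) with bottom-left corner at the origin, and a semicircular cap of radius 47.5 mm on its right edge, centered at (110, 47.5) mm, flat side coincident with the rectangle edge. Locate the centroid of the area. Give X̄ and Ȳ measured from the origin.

Part | A | x̄ᵢ | ȳᵢ | A·x̄ᵢ | A·ȳᵢ
rectangular body | 10450.00 | 55.00 | 47.50 | 574750.00 | 496375.00
semicircular end | 3544.11 | 130.16 | 47.50 | 461299.93 | 168345.19
Σ | 13994.11 |  |  | 1036049.93 | 664720.19
X̄ = 1036049.93 / 13994.11 = 74.03 mm
Ȳ = 664720.19 / 13994.11 = 47.50 mm

X̄ = 74.03 mm, Ȳ = 47.50 mm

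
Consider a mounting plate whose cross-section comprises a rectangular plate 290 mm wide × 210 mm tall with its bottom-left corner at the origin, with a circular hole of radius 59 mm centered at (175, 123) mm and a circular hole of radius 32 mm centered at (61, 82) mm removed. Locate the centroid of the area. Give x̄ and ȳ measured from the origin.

x̄ = 143.76 mm, ȳ = 102.37 mm

plate: A = 290 × 210 = 60900.00, centroid at (145.00, 105.00).
hole 1: A = −π·59² = -10935.88, centroid at (175.00, 123.00).
hole 2: A = −π·32² = -3216.99, centroid at (61.00, 82.00).
ΣA = 46747.13 mm²
ΣAx̄ = (60900.00)(145.00) + (-10935.88)(175.00) + (-3216.99)(61.00) = 6720483.85 mm³
ΣAȳ = (60900.00)(105.00) + (-10935.88)(123.00) + (-3216.99)(82.00) = 4785593.01 mm³
x̄ = 6720483.85 / 46747.13 = 143.76 mm
ȳ = 4785593.01 / 46747.13 = 102.37 mm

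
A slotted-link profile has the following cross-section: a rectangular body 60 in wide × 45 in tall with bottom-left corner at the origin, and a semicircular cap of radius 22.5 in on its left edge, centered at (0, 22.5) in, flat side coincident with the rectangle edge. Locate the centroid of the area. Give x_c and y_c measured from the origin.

x_c = 21.00 in, y_c = 22.50 in

Part | A | x̄ᵢ | ȳᵢ | A·x̄ᵢ | A·ȳᵢ
rectangular body | 2700.00 | 30.00 | 22.50 | 81000.00 | 60750.00
semicircular end | 795.22 | -9.55 | 22.50 | -7593.75 | 17892.35
Σ | 3495.22 |  |  | 73406.25 | 78642.35
x_c = 73406.25 / 3495.22 = 21.00 in
y_c = 78642.35 / 3495.22 = 22.50 in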